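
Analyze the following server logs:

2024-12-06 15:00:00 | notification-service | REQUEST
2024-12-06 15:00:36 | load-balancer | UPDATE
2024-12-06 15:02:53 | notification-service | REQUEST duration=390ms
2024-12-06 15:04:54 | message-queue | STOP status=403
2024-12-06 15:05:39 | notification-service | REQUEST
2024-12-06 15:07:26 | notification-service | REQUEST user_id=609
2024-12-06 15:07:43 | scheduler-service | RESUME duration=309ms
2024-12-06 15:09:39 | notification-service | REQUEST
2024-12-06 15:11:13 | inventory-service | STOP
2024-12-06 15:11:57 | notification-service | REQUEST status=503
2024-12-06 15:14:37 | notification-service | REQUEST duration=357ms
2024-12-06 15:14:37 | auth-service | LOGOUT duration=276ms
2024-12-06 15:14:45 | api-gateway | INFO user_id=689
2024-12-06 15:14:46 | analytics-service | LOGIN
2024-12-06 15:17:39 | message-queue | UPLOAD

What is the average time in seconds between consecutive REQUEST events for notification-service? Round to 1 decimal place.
146.2

To calculate average interval:

1. Find all REQUEST events for notification-service in order
2. Calculate time gaps between consecutive events
3. Compute mean of gaps: 877 / 6 = 146.2 seconds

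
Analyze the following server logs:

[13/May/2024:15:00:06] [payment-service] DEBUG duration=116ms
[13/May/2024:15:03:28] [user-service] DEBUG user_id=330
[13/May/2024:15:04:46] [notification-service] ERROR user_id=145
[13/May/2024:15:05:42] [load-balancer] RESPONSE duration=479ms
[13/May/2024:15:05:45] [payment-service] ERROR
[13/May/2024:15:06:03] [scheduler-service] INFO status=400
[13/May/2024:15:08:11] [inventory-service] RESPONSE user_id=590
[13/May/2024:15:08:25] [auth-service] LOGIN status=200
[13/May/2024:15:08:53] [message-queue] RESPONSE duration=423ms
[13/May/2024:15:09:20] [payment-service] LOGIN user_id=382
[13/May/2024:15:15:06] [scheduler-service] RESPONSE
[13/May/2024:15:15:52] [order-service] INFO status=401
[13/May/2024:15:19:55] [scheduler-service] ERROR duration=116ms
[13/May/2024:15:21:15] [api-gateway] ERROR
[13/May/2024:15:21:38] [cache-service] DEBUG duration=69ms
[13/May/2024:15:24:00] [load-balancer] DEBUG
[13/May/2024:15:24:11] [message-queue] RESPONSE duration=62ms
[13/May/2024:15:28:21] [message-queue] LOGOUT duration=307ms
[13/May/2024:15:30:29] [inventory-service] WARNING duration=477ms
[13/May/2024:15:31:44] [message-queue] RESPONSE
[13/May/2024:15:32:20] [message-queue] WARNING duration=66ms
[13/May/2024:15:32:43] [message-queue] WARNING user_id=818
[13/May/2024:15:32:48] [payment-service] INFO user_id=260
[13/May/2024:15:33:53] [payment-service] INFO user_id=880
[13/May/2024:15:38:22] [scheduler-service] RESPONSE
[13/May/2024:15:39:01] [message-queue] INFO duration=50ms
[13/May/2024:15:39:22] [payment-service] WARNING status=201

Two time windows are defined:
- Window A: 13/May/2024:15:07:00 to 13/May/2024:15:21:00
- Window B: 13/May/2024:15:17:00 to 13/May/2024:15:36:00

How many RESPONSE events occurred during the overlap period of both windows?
0

To find overlap events:

1. Window A: 13/May/2024:15:07:00 to 13/May/2024:15:21:00
2. Window B: 13/May/2024:15:17:00 to 13/May/2024:15:36:00
3. Overlap period: 13/May/2024:15:17:00 to 13/May/2024:15:21:00
4. Count RESPONSE events in overlap: 0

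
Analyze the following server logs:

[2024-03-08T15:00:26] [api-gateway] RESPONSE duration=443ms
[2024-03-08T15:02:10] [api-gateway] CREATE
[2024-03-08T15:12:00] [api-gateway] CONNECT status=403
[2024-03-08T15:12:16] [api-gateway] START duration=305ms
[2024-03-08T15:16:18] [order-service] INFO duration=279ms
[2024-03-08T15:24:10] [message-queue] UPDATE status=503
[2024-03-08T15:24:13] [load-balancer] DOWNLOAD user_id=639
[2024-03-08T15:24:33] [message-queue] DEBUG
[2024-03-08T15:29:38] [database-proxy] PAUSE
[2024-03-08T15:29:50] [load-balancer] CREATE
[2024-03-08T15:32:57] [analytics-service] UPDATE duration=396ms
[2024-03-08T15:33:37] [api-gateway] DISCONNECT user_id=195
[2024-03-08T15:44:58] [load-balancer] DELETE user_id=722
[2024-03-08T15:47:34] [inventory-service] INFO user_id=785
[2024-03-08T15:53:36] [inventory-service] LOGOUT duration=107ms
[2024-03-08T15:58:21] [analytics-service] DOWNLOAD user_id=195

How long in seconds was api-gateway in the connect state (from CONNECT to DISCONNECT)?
1297

To calculate state duration:

1. Find CONNECT event for api-gateway: 2024-03-08T15:12:00
2. Find DISCONNECT event for api-gateway: 2024-03-08T15:33:37
3. Calculate duration: 2024-03-08T15:33:37 - 2024-03-08T15:12:00 = 1297 seconds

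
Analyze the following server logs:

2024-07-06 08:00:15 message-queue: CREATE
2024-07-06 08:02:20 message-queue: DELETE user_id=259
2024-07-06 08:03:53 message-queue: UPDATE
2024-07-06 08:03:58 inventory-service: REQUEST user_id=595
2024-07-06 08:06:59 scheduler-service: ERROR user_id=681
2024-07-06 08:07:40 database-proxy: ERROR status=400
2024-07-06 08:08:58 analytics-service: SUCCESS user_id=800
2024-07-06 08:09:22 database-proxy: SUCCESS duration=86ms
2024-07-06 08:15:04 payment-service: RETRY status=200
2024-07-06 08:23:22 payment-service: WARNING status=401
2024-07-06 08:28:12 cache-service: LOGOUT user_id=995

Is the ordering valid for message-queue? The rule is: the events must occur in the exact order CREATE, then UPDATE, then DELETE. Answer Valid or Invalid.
Invalid

To validate ordering:

1. Required order: CREATE → UPDATE → DELETE
2. Rule: the events must occur in the exact order CREATE, then UPDATE, then DELETE
3. Check actual order of events for message-queue
4. Result: Invalid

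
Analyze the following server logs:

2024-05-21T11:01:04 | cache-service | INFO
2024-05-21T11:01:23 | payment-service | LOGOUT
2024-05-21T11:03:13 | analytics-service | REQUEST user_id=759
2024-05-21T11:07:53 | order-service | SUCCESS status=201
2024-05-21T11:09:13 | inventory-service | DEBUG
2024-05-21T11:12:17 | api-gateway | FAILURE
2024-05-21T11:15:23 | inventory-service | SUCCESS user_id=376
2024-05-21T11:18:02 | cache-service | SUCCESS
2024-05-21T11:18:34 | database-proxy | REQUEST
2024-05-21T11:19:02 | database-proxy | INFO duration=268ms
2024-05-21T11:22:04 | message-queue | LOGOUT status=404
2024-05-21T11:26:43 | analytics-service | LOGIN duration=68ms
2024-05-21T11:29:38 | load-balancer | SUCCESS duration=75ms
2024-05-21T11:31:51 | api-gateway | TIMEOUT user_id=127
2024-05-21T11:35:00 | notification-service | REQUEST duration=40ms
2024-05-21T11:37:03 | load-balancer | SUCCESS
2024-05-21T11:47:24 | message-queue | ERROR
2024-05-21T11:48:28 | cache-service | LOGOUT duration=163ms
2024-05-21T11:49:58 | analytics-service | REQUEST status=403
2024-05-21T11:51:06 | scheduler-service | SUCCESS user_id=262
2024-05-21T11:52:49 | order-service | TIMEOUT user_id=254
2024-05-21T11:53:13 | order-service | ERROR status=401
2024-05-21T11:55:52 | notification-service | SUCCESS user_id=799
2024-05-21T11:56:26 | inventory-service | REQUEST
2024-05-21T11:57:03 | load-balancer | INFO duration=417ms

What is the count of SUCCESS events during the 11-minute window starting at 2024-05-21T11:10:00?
2

To count events in the time window:

1. Window boundaries: 2024-05-21T11:10:00 to 2024-05-21T11:21:00
2. Filter for SUCCESS events within this window
3. Count matching events: 2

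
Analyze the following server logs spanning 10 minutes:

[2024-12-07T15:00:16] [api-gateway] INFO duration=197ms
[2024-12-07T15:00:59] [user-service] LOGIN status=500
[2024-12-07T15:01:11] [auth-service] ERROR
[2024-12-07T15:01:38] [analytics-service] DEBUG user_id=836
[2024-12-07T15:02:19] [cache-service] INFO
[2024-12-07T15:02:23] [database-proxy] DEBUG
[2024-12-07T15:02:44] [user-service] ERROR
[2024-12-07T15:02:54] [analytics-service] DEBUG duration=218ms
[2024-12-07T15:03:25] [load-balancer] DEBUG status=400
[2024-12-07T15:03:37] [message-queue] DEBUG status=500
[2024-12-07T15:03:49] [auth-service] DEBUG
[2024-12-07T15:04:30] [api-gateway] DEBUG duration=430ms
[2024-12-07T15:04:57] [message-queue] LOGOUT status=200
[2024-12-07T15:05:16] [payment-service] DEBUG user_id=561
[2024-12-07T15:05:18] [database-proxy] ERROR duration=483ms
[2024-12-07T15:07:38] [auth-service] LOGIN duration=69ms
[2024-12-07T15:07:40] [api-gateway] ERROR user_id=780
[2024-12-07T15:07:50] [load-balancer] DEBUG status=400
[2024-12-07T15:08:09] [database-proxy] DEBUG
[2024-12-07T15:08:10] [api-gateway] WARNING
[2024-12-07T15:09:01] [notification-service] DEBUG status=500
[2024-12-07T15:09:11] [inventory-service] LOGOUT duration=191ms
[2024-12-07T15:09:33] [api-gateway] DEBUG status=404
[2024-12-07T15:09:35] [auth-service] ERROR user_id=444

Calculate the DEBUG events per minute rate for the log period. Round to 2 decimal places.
1.2

To calculate the rate:

1. Count total DEBUG events: 12
2. Total time period: 10 minutes
3. Rate = 12 / 10 = 1.2 events per minute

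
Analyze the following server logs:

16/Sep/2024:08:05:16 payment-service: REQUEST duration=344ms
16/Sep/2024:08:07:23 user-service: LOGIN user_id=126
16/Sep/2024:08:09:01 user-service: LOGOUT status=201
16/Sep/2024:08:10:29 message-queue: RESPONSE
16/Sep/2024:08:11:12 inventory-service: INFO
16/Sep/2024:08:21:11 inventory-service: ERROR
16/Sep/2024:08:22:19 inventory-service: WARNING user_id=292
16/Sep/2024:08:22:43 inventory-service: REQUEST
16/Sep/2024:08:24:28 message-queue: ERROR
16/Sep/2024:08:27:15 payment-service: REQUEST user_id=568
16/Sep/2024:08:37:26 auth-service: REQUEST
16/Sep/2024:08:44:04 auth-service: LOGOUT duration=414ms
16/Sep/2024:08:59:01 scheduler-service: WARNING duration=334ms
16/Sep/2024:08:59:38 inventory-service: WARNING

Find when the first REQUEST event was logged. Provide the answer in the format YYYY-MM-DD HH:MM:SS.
2024-09-16 08:05:16

To find the first event:

1. Filter for all REQUEST events
2. Sort by timestamp
3. Select the first one
4. Timestamp: 2024-09-16 08:05:16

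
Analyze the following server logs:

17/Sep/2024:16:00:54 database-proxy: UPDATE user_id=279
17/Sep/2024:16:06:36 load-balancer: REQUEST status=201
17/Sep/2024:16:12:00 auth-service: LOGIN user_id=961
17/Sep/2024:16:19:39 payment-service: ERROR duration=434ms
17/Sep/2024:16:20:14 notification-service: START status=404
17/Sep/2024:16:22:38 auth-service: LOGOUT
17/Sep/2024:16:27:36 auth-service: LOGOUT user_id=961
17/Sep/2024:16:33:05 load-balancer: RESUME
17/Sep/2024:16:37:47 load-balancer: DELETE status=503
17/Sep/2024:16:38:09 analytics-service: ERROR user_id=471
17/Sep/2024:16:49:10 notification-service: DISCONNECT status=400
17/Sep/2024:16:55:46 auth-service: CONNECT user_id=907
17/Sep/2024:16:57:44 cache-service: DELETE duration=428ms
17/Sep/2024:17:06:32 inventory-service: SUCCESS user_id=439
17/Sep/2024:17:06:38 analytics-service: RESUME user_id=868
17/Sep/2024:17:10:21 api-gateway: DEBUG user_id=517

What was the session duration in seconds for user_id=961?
936

To calculate session duration:

1. Find LOGIN event for user_id=961: 17/Sep/2024:16:12:00
2. Find LOGOUT event for user_id=961: 17/Sep/2024:16:27:36
3. Session duration: 17/Sep/2024:16:27:36 - 17/Sep/2024:16:12:00 = 936 seconds (15 minutes)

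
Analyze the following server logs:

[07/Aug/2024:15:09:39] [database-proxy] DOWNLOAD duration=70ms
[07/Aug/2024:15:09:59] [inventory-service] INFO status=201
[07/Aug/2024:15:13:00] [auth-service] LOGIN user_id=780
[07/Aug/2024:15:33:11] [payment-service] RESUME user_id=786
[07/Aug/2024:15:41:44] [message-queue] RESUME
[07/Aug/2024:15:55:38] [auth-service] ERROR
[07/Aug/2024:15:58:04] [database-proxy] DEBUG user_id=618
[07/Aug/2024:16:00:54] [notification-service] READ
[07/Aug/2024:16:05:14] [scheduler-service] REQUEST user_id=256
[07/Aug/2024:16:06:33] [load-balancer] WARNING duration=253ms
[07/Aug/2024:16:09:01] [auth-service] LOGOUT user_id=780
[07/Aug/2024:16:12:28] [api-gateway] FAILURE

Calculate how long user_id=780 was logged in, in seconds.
3361

To calculate session duration:

1. Find LOGIN event for user_id=780: 07/Aug/2024:15:13:00
2. Find LOGOUT event for user_id=780: 07/Aug/2024:16:09:01
3. Session duration: 07/Aug/2024:16:09:01 - 07/Aug/2024:15:13:00 = 3361 seconds (56 minutes)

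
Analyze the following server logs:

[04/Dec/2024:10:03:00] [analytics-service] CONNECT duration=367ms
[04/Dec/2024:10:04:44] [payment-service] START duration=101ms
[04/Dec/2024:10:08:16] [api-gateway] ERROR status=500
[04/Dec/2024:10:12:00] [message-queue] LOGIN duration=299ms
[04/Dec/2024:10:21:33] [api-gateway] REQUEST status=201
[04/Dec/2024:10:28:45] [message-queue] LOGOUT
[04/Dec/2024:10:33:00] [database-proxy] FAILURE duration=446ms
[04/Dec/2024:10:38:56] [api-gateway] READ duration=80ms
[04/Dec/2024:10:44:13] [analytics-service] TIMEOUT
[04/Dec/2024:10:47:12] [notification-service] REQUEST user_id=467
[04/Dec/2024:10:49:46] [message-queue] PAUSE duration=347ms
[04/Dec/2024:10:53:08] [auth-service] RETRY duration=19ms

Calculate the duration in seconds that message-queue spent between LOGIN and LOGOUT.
1005

To calculate state duration:

1. Find LOGIN event for message-queue: 04/Dec/2024:10:12:00
2. Find LOGOUT event for message-queue: 04/Dec/2024:10:28:45
3. Calculate duration: 04/Dec/2024:10:28:45 - 04/Dec/2024:10:12:00 = 1005 seconds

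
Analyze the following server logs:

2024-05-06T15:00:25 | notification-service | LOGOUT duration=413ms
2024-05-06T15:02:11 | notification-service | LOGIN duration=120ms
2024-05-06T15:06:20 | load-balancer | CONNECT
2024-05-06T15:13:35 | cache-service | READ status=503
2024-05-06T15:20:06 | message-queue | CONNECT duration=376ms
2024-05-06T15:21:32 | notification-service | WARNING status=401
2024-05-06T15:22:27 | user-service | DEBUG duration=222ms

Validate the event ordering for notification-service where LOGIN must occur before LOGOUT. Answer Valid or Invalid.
Invalid

To validate ordering:

1. Required order: LOGIN → LOGOUT
2. Rule: LOGIN must occur before LOGOUT
3. Check actual order of events for notification-service
4. Result: Invalid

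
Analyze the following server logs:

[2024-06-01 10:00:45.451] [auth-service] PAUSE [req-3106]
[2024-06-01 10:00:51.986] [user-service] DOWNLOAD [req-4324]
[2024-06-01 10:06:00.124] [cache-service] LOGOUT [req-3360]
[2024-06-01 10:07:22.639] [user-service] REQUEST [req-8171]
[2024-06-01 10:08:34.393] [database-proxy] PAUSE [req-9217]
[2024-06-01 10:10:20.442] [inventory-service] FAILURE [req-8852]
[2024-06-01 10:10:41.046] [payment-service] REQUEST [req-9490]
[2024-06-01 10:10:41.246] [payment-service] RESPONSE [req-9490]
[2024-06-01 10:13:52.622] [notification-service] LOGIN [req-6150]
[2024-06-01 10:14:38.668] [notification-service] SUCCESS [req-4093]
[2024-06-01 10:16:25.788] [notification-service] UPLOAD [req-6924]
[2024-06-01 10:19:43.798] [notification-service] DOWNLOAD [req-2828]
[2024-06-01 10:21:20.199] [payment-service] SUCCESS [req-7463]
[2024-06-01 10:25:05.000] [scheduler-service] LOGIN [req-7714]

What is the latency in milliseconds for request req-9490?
200

To calculate latency:

1. Find REQUEST with id req-9490: 2024-06-01 10:10:41.046
2. Find RESPONSE with id req-9490: 2024-06-01 10:10:41.246
3. Latency: 2024-06-01 10:10:41.246 - 2024-06-01 10:10:41.046 = 200ms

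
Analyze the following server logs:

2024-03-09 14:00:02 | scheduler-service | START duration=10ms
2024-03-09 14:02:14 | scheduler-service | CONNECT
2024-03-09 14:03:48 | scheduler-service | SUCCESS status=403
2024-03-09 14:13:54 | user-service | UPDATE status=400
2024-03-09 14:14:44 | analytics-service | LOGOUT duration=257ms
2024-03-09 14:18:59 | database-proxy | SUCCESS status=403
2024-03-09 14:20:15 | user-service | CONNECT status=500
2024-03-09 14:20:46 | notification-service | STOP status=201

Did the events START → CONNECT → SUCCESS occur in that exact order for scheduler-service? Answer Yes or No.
Yes

To verify sequence order:

1. Find all events in sequence START → CONNECT → SUCCESS for scheduler-service
2. Extract their timestamps
3. Check if timestamps are in ascending order
4. Result: Yes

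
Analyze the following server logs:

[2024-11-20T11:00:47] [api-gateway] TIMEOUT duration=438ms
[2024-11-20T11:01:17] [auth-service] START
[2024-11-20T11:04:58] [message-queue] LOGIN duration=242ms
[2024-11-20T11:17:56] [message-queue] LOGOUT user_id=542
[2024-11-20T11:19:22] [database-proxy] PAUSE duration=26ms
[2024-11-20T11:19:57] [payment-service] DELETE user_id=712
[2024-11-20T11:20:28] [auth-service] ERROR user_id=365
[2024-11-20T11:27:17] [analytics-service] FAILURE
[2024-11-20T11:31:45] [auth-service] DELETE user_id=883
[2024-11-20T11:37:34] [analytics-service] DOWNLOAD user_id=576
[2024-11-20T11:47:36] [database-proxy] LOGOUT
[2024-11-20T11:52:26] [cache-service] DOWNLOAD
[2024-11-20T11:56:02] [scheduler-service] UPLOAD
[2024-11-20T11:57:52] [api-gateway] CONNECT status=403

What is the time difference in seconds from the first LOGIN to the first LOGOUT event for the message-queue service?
778

To find the time between events:

1. Locate the first LOGIN event for message-queue: 2024-11-20T11:04:58
2. Locate the first LOGOUT event for message-queue: 2024-11-20T11:17:56
3. Calculate the difference: 2024-11-20T11:17:56 - 2024-11-20T11:04:58 = 778 seconds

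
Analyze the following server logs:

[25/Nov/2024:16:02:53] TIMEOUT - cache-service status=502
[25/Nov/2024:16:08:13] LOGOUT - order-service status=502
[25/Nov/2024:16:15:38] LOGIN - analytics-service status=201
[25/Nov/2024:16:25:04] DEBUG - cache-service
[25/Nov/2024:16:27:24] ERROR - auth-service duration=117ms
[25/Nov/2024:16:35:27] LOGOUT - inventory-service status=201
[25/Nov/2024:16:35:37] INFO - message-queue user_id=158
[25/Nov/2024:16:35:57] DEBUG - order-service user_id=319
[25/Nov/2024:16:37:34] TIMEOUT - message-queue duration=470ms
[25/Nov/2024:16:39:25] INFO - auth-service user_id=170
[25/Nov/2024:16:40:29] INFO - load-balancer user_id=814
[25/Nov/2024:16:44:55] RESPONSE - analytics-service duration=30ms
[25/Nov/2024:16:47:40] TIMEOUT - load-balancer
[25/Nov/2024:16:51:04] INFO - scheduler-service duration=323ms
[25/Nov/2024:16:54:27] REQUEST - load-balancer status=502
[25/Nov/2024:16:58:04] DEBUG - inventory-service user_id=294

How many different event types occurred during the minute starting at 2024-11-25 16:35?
3

To count unique event types:

1. Filter events in the minute starting at 2024-11-25 16:35
2. Extract event types from matching entries
3. Count unique types: 3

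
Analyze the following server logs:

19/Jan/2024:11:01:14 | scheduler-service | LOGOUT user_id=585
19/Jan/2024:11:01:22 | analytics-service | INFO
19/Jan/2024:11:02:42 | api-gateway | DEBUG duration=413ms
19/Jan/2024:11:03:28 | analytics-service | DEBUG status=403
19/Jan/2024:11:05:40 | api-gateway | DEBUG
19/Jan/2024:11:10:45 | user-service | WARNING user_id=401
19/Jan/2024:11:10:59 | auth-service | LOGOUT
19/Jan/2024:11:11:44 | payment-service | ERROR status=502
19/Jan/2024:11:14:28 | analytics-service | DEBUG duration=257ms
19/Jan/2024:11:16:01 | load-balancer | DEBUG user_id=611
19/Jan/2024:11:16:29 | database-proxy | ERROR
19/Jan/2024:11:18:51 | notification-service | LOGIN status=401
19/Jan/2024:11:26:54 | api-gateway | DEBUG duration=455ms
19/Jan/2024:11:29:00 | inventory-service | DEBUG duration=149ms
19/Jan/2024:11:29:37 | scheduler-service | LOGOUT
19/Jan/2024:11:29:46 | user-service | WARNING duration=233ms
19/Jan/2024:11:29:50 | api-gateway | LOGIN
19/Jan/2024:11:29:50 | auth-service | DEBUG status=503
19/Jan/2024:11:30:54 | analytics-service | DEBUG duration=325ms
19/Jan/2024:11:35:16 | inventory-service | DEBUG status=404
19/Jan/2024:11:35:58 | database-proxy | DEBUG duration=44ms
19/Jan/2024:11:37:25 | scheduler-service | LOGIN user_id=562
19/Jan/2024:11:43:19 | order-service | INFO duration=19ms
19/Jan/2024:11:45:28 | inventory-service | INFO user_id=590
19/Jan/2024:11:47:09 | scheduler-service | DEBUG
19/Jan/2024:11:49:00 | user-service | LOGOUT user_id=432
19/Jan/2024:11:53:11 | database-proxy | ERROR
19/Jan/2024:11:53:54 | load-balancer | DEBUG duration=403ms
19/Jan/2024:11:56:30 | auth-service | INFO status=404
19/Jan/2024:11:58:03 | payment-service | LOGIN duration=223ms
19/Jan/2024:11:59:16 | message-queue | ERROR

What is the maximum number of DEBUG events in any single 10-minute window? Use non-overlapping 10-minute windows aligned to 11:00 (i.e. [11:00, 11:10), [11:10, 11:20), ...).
3

To find the burst window:

1. Divide the log period into non-overlapping 10-minute windows starting at 11:00
2. Count DEBUG events in each window
3. Find the window with maximum count
4. Maximum events in a window: 3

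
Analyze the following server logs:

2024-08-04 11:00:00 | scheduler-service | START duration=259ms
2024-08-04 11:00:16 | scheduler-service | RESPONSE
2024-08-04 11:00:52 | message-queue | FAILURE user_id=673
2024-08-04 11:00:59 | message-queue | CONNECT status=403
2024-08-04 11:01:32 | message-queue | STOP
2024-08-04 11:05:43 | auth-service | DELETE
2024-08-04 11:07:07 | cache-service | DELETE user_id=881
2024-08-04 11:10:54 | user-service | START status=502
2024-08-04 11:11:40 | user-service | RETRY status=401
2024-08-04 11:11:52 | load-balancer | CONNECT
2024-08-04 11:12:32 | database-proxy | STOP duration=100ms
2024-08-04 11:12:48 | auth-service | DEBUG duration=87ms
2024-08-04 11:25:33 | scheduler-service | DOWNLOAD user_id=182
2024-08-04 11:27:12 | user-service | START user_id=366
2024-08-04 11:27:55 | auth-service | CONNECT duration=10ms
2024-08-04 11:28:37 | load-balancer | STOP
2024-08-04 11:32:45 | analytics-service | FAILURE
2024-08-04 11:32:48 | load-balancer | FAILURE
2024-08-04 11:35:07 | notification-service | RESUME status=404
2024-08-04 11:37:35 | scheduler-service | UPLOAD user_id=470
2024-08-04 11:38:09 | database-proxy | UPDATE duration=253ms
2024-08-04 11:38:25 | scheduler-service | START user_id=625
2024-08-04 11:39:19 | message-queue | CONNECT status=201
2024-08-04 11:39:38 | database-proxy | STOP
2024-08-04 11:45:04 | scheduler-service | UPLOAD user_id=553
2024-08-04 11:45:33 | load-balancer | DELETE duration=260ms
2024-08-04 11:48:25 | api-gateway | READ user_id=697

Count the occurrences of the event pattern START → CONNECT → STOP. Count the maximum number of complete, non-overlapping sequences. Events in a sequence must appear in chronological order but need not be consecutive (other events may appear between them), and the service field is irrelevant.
4

To count sequences:

1. Look for pattern: START → CONNECT → STOP
2. Greedily scan the log in chronological order, matching each sequence element in turn (ignoring service)
3. Each time the full pattern completes, increment the count and restart matching from the next event
4. Complete non-overlapping sequences found: 4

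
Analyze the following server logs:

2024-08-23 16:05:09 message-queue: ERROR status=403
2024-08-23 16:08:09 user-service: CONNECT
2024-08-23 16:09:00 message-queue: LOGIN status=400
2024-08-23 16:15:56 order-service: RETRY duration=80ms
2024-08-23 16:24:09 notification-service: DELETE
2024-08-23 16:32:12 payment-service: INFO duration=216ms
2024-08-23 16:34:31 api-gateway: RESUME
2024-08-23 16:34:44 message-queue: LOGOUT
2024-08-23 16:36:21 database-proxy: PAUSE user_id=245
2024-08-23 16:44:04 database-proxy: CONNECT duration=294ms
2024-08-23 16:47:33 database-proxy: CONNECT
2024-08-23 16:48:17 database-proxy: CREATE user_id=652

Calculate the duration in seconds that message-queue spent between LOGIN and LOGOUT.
1544

To calculate state duration:

1. Find LOGIN event for message-queue: 2024-08-23 16:09:00
2. Find LOGOUT event for message-queue: 2024-08-23 16:34:44
3. Calculate duration: 2024-08-23 16:34:44 - 2024-08-23 16:09:00 = 1544 seconds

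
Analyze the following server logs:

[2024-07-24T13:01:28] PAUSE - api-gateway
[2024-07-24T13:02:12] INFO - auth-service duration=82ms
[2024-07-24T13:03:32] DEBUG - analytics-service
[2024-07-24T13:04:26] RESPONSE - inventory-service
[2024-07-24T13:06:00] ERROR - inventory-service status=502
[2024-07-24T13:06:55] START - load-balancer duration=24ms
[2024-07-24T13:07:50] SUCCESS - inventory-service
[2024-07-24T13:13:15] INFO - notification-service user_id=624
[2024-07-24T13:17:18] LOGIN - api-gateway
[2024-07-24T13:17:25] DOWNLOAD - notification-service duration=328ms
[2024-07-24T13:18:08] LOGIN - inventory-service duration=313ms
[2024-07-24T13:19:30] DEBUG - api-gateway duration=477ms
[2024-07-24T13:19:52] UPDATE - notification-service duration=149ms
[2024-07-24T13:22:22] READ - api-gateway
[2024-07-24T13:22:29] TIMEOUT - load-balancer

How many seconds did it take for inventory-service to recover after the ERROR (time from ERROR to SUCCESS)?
110

To calculate recovery time:

1. Find ERROR event for inventory-service: 2024-07-24T13:06:00
2. Find next SUCCESS event for inventory-service: 2024-07-24T13:07:50
3. Recovery time: 2024-07-24T13:07:50 - 2024-07-24T13:06:00 = 110 seconds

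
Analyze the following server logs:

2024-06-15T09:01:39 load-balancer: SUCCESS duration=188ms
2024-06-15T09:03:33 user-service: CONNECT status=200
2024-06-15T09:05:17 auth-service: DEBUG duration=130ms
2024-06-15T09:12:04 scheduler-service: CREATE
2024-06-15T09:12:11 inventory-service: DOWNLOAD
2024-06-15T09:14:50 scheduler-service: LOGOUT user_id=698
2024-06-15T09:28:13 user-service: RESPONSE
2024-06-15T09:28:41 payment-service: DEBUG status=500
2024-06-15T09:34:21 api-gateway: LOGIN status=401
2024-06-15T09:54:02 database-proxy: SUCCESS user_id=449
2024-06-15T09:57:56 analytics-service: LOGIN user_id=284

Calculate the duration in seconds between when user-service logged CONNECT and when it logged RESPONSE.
1480

To find the time between events:

1. Locate the first CONNECT event for user-service: 2024-06-15T09:03:33
2. Locate the first RESPONSE event for user-service: 2024-06-15T09:28:13
3. Calculate the difference: 2024-06-15T09:28:13 - 2024-06-15T09:03:33 = 1480 seconds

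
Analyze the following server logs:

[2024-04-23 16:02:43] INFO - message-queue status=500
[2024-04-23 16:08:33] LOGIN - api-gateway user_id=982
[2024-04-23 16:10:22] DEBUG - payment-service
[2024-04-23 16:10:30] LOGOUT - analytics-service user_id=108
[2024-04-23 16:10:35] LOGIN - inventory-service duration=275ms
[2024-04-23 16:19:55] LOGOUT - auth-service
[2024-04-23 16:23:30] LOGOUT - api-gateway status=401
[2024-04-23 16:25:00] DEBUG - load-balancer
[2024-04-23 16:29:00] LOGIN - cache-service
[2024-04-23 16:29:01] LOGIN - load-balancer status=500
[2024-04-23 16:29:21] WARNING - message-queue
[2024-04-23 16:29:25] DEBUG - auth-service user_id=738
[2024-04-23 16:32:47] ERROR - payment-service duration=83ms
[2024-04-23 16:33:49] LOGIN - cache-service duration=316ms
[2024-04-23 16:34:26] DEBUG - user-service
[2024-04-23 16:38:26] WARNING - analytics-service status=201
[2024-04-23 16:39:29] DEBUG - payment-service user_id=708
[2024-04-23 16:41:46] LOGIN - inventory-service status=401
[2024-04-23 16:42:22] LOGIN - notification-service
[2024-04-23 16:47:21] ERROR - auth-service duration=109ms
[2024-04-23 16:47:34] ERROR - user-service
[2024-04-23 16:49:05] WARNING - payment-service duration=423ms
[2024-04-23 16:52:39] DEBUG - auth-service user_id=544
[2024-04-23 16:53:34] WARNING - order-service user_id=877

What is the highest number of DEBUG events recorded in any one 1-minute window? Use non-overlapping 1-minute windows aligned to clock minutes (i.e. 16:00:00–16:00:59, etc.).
1

To find the burst window:

1. Divide the log period into non-overlapping 1-minute windows starting at 16:00
2. Count DEBUG events in each window
3. Find the window with maximum count
4. Maximum events in a window: 1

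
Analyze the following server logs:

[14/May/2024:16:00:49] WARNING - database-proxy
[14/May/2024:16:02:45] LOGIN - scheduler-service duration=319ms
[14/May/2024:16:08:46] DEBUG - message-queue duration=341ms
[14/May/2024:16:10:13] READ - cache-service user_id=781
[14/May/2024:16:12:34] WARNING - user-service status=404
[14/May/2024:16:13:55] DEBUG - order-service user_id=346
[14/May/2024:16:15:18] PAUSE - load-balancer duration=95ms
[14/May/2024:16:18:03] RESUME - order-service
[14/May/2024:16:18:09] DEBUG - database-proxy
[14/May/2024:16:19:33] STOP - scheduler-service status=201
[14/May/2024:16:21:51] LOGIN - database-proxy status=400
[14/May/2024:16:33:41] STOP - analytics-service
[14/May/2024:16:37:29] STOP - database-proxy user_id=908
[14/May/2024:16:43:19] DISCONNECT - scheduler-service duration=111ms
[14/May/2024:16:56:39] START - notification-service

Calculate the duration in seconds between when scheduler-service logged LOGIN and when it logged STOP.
1008

To find the time between events:

1. Locate the first LOGIN event for scheduler-service: 14/May/2024:16:02:45
2. Locate the first STOP event for scheduler-service: 14/May/2024:16:19:33
3. Calculate the difference: 14/May/2024:16:19:33 - 14/May/2024:16:02:45 = 1008 seconds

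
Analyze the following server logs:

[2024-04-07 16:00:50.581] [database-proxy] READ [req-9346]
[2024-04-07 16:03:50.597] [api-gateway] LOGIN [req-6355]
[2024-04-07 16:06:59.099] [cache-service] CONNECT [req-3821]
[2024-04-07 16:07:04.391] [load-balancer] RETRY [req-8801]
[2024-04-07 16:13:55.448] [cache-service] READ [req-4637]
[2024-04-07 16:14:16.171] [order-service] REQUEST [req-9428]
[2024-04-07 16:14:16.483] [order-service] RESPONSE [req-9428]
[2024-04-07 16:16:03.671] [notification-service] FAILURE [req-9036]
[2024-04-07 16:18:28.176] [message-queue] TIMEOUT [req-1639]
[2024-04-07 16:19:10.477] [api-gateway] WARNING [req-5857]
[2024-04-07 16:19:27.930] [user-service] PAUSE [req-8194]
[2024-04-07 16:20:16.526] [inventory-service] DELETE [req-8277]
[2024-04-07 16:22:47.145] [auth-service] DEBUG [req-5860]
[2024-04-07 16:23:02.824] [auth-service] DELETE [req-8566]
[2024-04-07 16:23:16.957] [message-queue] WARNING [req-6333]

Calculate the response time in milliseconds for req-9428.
312

To calculate latency:

1. Find REQUEST with id req-9428: 2024-04-07 16:14:16.171
2. Find RESPONSE with id req-9428: 2024-04-07 16:14:16.483
3. Latency: 2024-04-07 16:14:16.483 - 2024-04-07 16:14:16.171 = 312ms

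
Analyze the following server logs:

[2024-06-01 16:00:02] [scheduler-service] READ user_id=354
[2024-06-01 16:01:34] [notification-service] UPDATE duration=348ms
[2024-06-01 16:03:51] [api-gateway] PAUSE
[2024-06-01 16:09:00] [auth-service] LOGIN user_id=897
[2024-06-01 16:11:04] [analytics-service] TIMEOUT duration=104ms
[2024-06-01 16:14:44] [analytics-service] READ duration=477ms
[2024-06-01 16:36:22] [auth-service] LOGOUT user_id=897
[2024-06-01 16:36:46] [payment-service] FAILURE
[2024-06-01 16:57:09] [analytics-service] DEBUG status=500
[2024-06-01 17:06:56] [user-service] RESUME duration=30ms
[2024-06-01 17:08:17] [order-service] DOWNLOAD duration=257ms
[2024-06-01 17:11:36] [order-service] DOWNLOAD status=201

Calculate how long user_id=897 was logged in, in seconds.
1642

To calculate session duration:

1. Find LOGIN event for user_id=897: 2024-06-01 16:09:00
2. Find LOGOUT event for user_id=897: 2024-06-01 16:36:22
3. Session duration: 2024-06-01 16:36:22 - 2024-06-01 16:09:00 = 1642 seconds (27 minutes)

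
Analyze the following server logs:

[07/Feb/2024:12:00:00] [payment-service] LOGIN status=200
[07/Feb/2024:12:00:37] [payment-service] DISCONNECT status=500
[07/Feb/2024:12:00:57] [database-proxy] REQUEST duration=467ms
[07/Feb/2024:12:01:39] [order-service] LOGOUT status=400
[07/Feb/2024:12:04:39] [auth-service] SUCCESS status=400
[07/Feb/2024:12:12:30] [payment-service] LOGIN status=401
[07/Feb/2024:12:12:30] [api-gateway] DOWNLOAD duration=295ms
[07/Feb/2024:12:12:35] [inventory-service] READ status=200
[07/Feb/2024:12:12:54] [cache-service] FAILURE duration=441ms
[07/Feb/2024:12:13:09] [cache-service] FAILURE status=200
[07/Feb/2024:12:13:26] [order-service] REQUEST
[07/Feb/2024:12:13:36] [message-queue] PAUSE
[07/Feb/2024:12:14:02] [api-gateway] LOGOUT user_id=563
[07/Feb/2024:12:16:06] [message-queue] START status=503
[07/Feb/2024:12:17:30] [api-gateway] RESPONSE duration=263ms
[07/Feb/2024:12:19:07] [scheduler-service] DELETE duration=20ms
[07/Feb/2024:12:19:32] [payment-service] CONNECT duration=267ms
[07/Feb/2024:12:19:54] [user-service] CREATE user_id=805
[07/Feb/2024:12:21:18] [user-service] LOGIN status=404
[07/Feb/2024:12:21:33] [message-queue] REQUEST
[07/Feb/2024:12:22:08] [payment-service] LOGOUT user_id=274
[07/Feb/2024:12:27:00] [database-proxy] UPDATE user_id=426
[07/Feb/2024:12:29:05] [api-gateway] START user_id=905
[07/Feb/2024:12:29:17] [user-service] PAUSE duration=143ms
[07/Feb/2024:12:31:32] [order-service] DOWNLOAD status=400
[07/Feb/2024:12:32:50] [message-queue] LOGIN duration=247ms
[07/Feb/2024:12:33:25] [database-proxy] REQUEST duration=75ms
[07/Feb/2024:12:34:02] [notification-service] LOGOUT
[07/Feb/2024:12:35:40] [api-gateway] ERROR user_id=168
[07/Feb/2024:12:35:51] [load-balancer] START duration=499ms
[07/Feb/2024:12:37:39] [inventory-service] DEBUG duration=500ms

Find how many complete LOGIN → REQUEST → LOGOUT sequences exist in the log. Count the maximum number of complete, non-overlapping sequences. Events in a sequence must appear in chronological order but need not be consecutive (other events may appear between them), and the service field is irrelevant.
4

To count sequences:

1. Look for pattern: LOGIN → REQUEST → LOGOUT
2. Greedily scan the log in chronological order, matching each sequence element in turn (ignoring service)
3. Each time the full pattern completes, increment the count and restart matching from the next event
4. Complete non-overlapping sequences found: 4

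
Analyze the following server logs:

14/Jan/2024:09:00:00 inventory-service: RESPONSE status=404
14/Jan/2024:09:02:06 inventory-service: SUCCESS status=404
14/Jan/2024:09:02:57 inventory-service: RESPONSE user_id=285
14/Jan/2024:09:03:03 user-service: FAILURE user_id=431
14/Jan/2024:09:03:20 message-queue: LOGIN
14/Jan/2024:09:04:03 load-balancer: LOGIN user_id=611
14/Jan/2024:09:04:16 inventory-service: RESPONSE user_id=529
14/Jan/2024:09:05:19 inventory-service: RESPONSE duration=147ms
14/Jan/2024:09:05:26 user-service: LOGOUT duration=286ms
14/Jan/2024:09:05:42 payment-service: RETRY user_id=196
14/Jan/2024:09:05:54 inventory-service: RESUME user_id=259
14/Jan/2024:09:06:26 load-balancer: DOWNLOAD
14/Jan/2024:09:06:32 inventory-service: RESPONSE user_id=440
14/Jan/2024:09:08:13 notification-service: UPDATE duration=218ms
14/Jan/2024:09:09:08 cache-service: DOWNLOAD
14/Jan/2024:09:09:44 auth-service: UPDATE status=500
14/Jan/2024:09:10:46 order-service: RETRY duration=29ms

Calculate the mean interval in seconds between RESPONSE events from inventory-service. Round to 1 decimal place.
98.0

To calculate average interval:

1. Find all RESPONSE events for inventory-service in order
2. Calculate time gaps between consecutive events
3. Compute mean of gaps: 392 / 4 = 98.0 seconds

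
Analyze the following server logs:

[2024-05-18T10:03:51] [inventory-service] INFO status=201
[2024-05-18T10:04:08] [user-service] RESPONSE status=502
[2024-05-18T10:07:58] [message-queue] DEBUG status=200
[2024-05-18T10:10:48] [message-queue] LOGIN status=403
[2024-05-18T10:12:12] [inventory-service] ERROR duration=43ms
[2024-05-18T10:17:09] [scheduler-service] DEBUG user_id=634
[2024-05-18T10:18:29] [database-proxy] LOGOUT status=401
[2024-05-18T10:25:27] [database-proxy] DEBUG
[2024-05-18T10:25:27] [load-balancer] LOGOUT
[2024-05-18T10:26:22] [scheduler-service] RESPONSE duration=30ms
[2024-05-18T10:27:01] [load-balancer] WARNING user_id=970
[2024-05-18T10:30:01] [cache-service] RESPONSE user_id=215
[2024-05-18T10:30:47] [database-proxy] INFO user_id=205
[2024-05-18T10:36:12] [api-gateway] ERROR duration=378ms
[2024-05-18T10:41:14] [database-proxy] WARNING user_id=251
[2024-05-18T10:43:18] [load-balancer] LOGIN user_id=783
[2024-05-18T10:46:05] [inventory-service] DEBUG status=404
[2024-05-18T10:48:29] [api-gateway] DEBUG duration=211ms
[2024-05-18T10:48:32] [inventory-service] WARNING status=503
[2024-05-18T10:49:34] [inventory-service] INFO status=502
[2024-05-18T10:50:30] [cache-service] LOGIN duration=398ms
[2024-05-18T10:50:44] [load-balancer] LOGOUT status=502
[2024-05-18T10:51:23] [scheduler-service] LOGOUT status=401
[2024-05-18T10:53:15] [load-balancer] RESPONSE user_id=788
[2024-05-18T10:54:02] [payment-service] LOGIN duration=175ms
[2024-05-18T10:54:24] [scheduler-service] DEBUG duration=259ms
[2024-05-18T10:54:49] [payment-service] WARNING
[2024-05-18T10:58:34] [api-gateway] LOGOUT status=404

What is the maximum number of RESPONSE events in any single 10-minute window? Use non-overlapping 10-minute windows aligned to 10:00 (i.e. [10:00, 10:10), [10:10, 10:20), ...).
1

To find the burst window:

1. Divide the log period into non-overlapping 10-minute windows starting at 10:00
2. Count RESPONSE events in each window
3. Find the window with maximum count
4. Maximum events in a window: 1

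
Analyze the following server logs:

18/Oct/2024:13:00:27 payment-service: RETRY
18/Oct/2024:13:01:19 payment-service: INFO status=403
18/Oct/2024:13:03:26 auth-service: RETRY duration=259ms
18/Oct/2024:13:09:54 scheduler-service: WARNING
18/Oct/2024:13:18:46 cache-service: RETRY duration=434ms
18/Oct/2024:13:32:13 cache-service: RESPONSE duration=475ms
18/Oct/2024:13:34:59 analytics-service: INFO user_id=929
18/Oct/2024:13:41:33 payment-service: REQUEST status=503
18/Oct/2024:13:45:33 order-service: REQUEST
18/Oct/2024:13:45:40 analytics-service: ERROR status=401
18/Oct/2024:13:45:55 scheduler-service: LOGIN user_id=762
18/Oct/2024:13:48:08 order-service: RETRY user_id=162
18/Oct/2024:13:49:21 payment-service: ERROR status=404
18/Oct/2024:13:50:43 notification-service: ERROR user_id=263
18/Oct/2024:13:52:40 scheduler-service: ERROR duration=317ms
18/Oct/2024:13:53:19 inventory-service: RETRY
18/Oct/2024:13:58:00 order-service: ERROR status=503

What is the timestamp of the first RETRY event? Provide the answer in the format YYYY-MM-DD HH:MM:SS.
2024-10-18 13:00:27

To find the first event:

1. Filter for all RETRY events
2. Sort by timestamp
3. Select the first one
4. Timestamp: 2024-10-18 13:00:27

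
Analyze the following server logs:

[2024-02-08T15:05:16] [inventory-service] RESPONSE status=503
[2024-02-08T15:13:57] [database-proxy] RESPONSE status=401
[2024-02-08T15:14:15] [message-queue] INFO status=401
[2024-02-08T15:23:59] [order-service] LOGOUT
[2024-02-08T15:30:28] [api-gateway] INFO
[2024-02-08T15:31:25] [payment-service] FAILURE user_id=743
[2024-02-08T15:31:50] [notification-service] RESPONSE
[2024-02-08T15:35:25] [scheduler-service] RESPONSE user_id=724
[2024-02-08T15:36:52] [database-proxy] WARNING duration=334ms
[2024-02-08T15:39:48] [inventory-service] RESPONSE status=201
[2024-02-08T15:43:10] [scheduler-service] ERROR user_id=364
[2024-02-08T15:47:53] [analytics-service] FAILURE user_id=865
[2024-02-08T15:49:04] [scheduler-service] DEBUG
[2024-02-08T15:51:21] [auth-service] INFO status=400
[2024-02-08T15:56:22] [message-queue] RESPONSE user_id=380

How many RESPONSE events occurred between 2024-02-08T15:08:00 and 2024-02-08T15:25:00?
1

To count events in the time window:

1. Window boundaries: 2024-02-08T15:08:00 to 2024-02-08T15:25:00
2. Filter for RESPONSE events within this window
3. Count matching events: 1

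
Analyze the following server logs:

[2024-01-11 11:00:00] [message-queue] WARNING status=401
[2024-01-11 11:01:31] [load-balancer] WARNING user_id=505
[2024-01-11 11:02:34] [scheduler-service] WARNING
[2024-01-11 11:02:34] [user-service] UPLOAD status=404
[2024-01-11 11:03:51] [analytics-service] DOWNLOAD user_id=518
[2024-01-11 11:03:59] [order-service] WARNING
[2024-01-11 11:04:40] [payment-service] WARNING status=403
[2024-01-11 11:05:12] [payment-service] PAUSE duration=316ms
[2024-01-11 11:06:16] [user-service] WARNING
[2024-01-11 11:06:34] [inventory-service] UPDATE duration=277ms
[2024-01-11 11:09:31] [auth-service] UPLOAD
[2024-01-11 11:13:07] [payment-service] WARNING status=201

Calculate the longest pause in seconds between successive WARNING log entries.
411

To find the longest gap:

1. Extract all WARNING events in chronological order
2. Calculate time differences between consecutive events
3. Find the maximum difference
4. Longest gap: 411 seconds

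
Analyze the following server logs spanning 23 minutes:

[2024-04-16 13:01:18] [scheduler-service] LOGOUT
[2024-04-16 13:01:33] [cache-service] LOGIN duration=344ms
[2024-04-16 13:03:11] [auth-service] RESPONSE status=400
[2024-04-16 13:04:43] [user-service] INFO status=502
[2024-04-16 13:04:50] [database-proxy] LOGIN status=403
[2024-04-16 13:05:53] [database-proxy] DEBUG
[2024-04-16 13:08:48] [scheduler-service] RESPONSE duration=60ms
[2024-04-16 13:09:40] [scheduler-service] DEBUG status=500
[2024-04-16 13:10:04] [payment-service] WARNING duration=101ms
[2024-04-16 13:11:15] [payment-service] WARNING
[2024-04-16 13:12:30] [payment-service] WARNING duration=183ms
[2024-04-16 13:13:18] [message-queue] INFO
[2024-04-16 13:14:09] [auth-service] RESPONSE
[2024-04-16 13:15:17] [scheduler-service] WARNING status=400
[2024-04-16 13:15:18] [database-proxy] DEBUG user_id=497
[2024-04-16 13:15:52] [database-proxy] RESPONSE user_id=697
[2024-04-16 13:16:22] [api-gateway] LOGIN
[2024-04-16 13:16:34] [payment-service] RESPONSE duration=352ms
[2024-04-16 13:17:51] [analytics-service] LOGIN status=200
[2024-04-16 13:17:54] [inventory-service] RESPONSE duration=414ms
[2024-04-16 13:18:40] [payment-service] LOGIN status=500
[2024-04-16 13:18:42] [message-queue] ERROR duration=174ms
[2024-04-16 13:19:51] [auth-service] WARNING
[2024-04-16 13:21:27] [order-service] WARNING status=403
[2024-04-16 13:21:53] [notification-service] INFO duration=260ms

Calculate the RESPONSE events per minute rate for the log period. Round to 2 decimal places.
0.26

To calculate the rate:

1. Count total RESPONSE events: 6
2. Total time period: 23 minutes
3. Rate = 6 / 23 = 0.26 events per minute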